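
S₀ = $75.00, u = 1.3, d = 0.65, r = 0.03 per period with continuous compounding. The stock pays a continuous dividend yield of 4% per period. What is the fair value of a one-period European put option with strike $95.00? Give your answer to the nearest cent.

$21.40

Per-period risk-free factor R = e^0.03 = 1.0305; dividend-adjusted growth = e^(0.03−0.04) = 0.9900.
Risk-neutral probability p = (0.9900 − 0.65)/(1.3 − 0.65) = 0.3400/0.6500 = 0.5232
Terminal stock prices: S_u = 97.5, S_d = 48.75
Terminal payoffs (K − S): max(-2.5, 0) = 0, max(46.25, 0) = 46.25
Node 0 (S = 75): V_0 = e^(−0.03)·[0.5232·0.0000 + 0.4768·46.2500] = 21.4023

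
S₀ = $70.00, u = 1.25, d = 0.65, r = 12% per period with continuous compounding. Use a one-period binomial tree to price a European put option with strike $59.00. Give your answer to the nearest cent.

Risk-neutral probability p = (e^0.12 − 0.65)/(1.25 − 0.65) = 0.4775/0.6000 = 0.7958
Terminal stock prices: S_u = 87.5, S_d = 45.5
Terminal payoffs (K − S): max(-28.5, 0) = 0, max(13.5, 0) = 13.5
Node 0 (S = 70): V_0 = e^(−0.12)·[0.7958·0.0000 + 0.2042·13.5000] = 2.4446

$2.44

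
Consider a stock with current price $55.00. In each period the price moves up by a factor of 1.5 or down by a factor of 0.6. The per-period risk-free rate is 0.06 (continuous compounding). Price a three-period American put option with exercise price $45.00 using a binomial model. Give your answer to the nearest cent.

$8.41

Risk-neutral probability p = (e^0.06 − 0.6)/(1.5 − 0.6) = 0.4618/0.9000 = 0.5132
Terminal stock prices: S_uuu = 185.6, S_uud = 74.25, S_udd = 29.7, S_ddd = 11.88
Terminal payoffs (K − S): max(-140.6, 0) = 0, max(-29.25, 0) = 0, max(15.3, 0) = 15.3, max(33.12, 0) = 33.12
Node uu (S = 123.8): continuation = e^(−0.06)·[0.5132·0.0000 + 0.4868·0.0000] = 0.0000; exercise value = 0.0000 ≤ continuation, so V_uu = 0.0000
Node ud (S = 49.5): continuation = e^(−0.06)·[0.5132·0.0000 + 0.4868·15.3000] = 7.0150; exercise value = 0.0000 ≤ continuation, so V_ud = 7.0150
Node dd (S = 19.8): continuation = e^(−0.06)·[0.5132·15.3000 + 0.4868·33.1200] = 22.5794; exercise value = 25.2000 > continuation, so V_dd = 25.2000 (exercise)
Node u (S = 82.5): continuation = e^(−0.06)·[0.5132·0.0000 + 0.4868·7.0150] = 3.2164; exercise value = 0.0000 ≤ continuation, so V_u = 3.2164
Node d (S = 33): continuation = e^(−0.06)·[0.5132·7.0150 + 0.4868·25.2000] = 14.9442; exercise value = 12.0000 ≤ continuation, so V_d = 14.9442
Node 0 (S = 55): continuation = e^(−0.06)·[0.5132·3.2164 + 0.4868·14.9442] = 8.4062; exercise value = 0.0000 ≤ continuation, so V_0 = 8.4062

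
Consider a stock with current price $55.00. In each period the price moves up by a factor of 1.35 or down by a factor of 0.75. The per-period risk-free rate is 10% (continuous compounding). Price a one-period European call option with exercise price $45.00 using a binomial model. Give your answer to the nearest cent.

Risk-neutral probability p = (e^0.1 − 0.75)/(1.35 − 0.75) = 0.3552/0.6000 = 0.5920
Terminal stock prices: S_u = 74.25, S_d = 41.25
Terminal payoffs (S − K): max(29.25, 0) = 29.25, max(-3.75, 0) = 0
Node 0 (S = 55): V_0 = e^(−0.1)·[0.5920·29.2500 + 0.4080·0.0000] = 15.6669

$15.67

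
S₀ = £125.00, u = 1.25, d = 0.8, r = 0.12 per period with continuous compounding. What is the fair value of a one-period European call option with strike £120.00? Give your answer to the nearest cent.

£23.40

Risk-neutral probability p = (e^0.12 − 0.8)/(1.25 − 0.8) = 0.3275/0.4500 = 0.7278
Terminal stock prices: S_u = 156.2, S_d = 100
Terminal payoffs (S − K): max(36.25, 0) = 36.25, max(-20, 0) = 0
Node 0 (S = 125): V_0 = e^(−0.12)·[0.7278·36.2500 + 0.2722·0.0000] = 23.3985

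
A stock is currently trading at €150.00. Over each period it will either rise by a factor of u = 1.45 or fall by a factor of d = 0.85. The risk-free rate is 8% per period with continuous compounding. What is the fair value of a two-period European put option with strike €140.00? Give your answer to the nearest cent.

€10.07

Risk-neutral probability p = (e^0.08 − 0.85)/(1.45 − 0.85) = 0.2333/0.6000 = 0.3888
Terminal stock prices: S_uu = 315.4, S_ud = 184.9, S_dd = 108.4
Terminal payoffs (K − S): max(-175.4, 0) = 0, max(-44.88, 0) = 0, max(31.63, 0) = 31.63
Node u (S = 217.5): V_u = e^(−0.08)·[0.3888·0.0000 + 0.6112·0.0000] = 0.0000
Node d (S = 127.5): V_d = e^(−0.08)·[0.3888·0.0000 + 0.6112·31.6250] = 17.8428
Node 0 (S = 150): V_0 = e^(−0.08)·[0.3888·0.0000 + 0.6112·17.8428] = 10.0668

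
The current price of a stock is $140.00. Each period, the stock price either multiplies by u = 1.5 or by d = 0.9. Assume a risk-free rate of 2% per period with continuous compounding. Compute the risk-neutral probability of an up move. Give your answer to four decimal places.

p = 0.2003

Risk-neutral probability p = (e^0.02 − 0.9)/(1.5 − 0.9) = 0.1202/0.6000 = 0.2003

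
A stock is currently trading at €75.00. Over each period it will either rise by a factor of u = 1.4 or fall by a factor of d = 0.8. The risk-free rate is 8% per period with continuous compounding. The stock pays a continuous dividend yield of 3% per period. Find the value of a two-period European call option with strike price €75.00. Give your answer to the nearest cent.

€14.49

Per-period risk-free factor R = e^0.08 = 1.0833; dividend-adjusted growth = e^(0.08−0.03) = 1.0513.
Risk-neutral probability p = (1.0513 − 0.8)/(1.4 − 0.8) = 0.2513/0.6000 = 0.4188
Terminal stock prices: S_uu = 147, S_ud = 84, S_dd = 48
Terminal payoffs (S − K): max(72, 0) = 72, max(9, 0) = 9, max(-27, 0) = 0
Node u (S = 105): V_u = e^(−0.08)·[0.4188·72.0000 + 0.5812·9.0000] = 32.6631
Node d (S = 60): V_d = e^(−0.08)·[0.4188·9.0000 + 0.5812·0.0000] = 3.4793
Node 0 (S = 75): V_0 = e^(−0.08)·[0.4188·32.6631 + 0.5812·3.4793] = 14.4939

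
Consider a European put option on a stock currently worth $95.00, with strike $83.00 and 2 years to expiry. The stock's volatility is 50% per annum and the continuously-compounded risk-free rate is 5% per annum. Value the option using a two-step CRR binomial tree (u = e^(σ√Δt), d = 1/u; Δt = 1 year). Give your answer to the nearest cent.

$14.29

CRR parameters: u = e^(σ√Δt) = e^(0.5·√1) = 1.6487, d = 1/u = 0.6065
Per-period rate: rΔt = 0.05·1 = 0.05, so R = e^0.05 = 1.0513
Risk-neutral probability p = (e^0.05 − 0.6065)/(1.6487 − 0.6065) = 0.4447/1.0422 = 0.4267
Terminal stock prices: S_uu = 258.2, S_ud = 95, S_dd = 34.95
Terminal payoffs (K − S): max(-175.2, 0) = 0, max(-12, 0) = 0, max(48.05, 0) = 48.05
Node u (S = 156.6): V_u = e^(−0.05)·[0.4267·0.0000 + 0.5733·0.0000] = 0.0000
Node d (S = 57.62): V_d = e^(−0.05)·[0.4267·0.0000 + 0.5733·48.0515] = 26.2027
Node 0 (S = 95): V_0 = e^(−0.05)·[0.4267·0.0000 + 0.5733·26.2027] = 14.2885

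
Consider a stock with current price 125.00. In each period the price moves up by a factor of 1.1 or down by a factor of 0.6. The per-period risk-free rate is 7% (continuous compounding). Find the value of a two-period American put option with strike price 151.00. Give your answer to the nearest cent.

Risk-neutral probability p = (e^0.07 − 0.6)/(1.1 − 0.6) = 0.4725/0.5000 = 0.9450
Terminal stock prices: S_uu = 151.3, S_ud = 82.5, S_dd = 45
Terminal payoffs (K − S): max(-0.25, 0) = 0, max(68.5, 0) = 68.5, max(106, 0) = 106
Node u (S = 137.5): continuation = e^(−0.07)·[0.9450·0.0000 + 0.0550·68.5000] = 3.5117; exercise value = 13.5000 > continuation, so V_u = 13.5000 (exercise)
Node d (S = 75): continuation = e^(−0.07)·[0.9450·68.5000 + 0.0550·106.0000] = 65.7915; exercise value = 76.0000 > continuation, so V_d = 76.0000 (exercise)
Node 0 (S = 125): continuation = e^(−0.07)·[0.9450·13.5000 + 0.0550·76.0000] = 15.7915; exercise value = 26.0000 > continuation, so V_0 = 26.0000 (exercise)

26.00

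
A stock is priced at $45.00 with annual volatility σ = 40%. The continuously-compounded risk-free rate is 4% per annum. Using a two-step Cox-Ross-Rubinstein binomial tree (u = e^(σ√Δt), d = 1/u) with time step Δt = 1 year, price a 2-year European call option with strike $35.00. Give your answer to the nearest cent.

$16.80

CRR parameters: u = e^(σ√Δt) = e^(0.4·√1) = 1.4918, d = 1/u = 0.6703
Per-period rate: rΔt = 0.04·1 = 0.04, so R = e^0.04 = 1.0408
Risk-neutral probability p = (e^0.04 − 0.6703)/(1.4918 − 0.6703) = 0.3705/0.8215 = 0.4510
Terminal stock prices: S_uu = 100.1, S_ud = 45, S_dd = 20.22
Terminal payoffs (S − K): max(65.15, 0) = 65.15, max(10, 0) = 10, max(-14.78, 0) = 0
Node u (S = 67.13): V_u = e^(−0.04)·[0.4510·65.1493 + 0.5490·10.0000] = 33.5045
Node d (S = 30.16): V_d = e^(−0.04)·[0.4510·10.0000 + 0.5490·0.0000] = 4.3331
Node 0 (S = 45): V_0 = e^(−0.04)·[0.4510·33.5045 + 0.5490·4.3331] = 16.8033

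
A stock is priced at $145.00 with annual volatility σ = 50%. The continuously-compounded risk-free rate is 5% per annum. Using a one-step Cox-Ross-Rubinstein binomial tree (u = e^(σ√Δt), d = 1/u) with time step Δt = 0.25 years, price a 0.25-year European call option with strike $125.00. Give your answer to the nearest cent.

$27.96

CRR parameters: u = e^(σ√Δt) = e^(0.5·√0.25) = 1.2840, d = 1/u = 0.7788
Per-period rate: rΔt = 0.05·0.25 = 0.0125, so R = e^0.0125 = 1.0126
Risk-neutral probability p = (e^0.0125 − 0.7788)/(1.2840 − 0.7788) = 0.2338/0.5052 = 0.4627
Terminal stock prices: S_u = 186.2, S_d = 112.9
Terminal payoffs (S − K): max(61.18, 0) = 61.18, max(-12.07, 0) = 0
Node 0 (S = 145): V_0 = e^(−0.0125)·[0.4627·61.1837 + 0.5373·0.0000] = 27.9592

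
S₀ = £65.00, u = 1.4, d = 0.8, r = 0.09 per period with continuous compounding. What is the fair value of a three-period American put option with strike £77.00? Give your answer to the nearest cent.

£13.47

Risk-neutral probability p = (e^0.09 − 0.8)/(1.4 − 0.8) = 0.2942/0.6000 = 0.4903
Terminal stock prices: S_uuu = 178.4, S_uud = 101.9, S_udd = 58.24, S_ddd = 33.28
Terminal payoffs (K − S): max(-101.4, 0) = 0, max(-24.92, 0) = 0, max(18.76, 0) = 18.76, max(43.72, 0) = 43.72
Node uu (S = 127.4): continuation = e^(−0.09)·[0.4903·0.0000 + 0.5097·0.0000] = 0.0000; exercise value = 0.0000 ≤ continuation, so V_uu = 0.0000
Node ud (S = 72.8): continuation = e^(−0.09)·[0.4903·0.0000 + 0.5097·18.7600] = 8.7391; exercise value = 4.2000 ≤ continuation, so V_ud = 8.7391
Node dd (S = 41.6): continuation = e^(−0.09)·[0.4903·18.7600 + 0.5097·43.7200] = 28.7727; exercise value = 35.4000 > continuation, so V_dd = 35.4000 (exercise)
Node u (S = 91): continuation = e^(−0.09)·[0.4903·0.0000 + 0.5097·8.7391] = 4.0710; exercise value = 0.0000 ≤ continuation, so V_u = 4.0710
Node d (S = 52): continuation = e^(−0.09)·[0.4903·8.7391 + 0.5097·35.4000] = 20.4067; exercise value = 25.0000 > continuation, so V_d = 25.0000 (exercise)
Node 0 (S = 65): continuation = e^(−0.09)·[0.4903·4.0710 + 0.5097·25.0000] = 13.4702; exercise value = 12.0000 ≤ continuation, so V_0 = 13.4702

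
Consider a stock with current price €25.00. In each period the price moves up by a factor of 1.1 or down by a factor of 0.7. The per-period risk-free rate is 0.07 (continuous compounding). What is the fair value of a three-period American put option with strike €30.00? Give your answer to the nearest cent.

Risk-neutral probability p = (e^0.07 − 0.7)/(1.1 − 0.7) = 0.3725/0.4000 = 0.9313
Terminal stock prices: S_uuu = 33.28, S_uud = 21.18, S_udd = 13.47, S_ddd = 8.575
Terminal payoffs (K − S): max(-3.275, 0) = 0, max(8.825, 0) = 8.825, max(16.52, 0) = 16.52, max(21.43, 0) = 21.43
Node uu (S = 30.25): continuation = e^(−0.07)·[0.9313·0.0000 + 0.0687·8.8250] = 0.5655; exercise value = 0.0000 ≤ continuation, so V_uu = 0.5655
Node ud (S = 19.25): continuation = e^(−0.07)·[0.9313·8.8250 + 0.0687·16.5250] = 8.7218; exercise value = 10.7500 > continuation, so V_ud = 10.7500 (exercise)
Node dd (S = 12.25): continuation = e^(−0.07)·[0.9313·16.5250 + 0.0687·21.4250] = 15.7218; exercise value = 17.7500 > continuation, so V_dd = 17.7500 (exercise)
Node u (S = 27.5): continuation = e^(−0.07)·[0.9313·0.5655 + 0.0687·10.7500] = 1.1800; exercise value = 2.5000 > continuation, so V_u = 2.5000 (exercise)
Node d (S = 17.5): continuation = e^(−0.07)·[0.9313·10.7500 + 0.0687·17.7500] = 10.4718; exercise value = 12.5000 > continuation, so V_d = 12.5000 (exercise)
Node 0 (S = 25): continuation = e^(−0.07)·[0.9313·2.5000 + 0.0687·12.5000] = 2.9718; exercise value = 5.0000 > continuation, so V_0 = 5.0000 (exercise)

€5.00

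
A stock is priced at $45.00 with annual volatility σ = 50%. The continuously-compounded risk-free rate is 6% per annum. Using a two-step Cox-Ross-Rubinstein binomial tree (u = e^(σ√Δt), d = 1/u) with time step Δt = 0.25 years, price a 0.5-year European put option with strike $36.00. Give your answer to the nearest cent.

$2.39

CRR parameters: u = e^(σ√Δt) = e^(0.5·√0.25) = 1.2840, d = 1/u = 0.7788
Per-period rate: rΔt = 0.06·0.25 = 0.015, so R = e^0.015 = 1.0151
Risk-neutral probability p = (e^0.015 − 0.7788)/(1.2840 − 0.7788) = 0.2363/0.5052 = 0.4677
Terminal stock prices: S_uu = 74.19, S_ud = 45, S_dd = 27.29
Terminal payoffs (K − S): max(-38.19, 0) = 0, max(-9, 0) = 0, max(8.706, 0) = 8.706
Node u (S = 57.78): V_u = e^(−0.015)·[0.4677·0.0000 + 0.5323·0.0000] = 0.0000
Node d (S = 35.05): V_d = e^(−0.015)·[0.4677·0.0000 + 0.5323·8.7061] = 4.5650
Node 0 (S = 45): V_0 = e^(−0.015)·[0.4677·0.0000 + 0.5323·4.5650] = 2.3936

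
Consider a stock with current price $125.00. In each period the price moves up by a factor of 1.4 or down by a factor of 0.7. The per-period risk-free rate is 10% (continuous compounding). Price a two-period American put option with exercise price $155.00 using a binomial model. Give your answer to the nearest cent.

Risk-neutral probability p = (e^0.1 − 0.7)/(1.4 − 0.7) = 0.4052/0.7000 = 0.5788
Terminal stock prices: S_uu = 245, S_ud = 122.5, S_dd = 61.25
Terminal payoffs (K − S): max(-90, 0) = 0, max(32.5, 0) = 32.5, max(93.75, 0) = 93.75
Node u (S = 175): continuation = e^(−0.1)·[0.5788·0.0000 + 0.4212·32.5000] = 12.3859; exercise value = 0.0000 ≤ continuation, so V_u = 12.3859
Node d (S = 87.5): continuation = e^(−0.1)·[0.5788·32.5000 + 0.4212·93.7500] = 52.7498; exercise value = 67.5000 > continuation, so V_d = 67.5000 (exercise)
Node 0 (S = 125): continuation = e^(−0.1)·[0.5788·12.3859 + 0.4212·67.5000] = 32.2114; exercise value = 30.0000 ≤ continuation, so V_0 = 32.2114

$32.21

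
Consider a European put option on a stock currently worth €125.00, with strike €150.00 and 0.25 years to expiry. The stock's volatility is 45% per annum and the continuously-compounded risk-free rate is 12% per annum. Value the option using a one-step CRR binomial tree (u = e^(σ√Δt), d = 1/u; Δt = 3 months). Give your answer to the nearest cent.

CRR parameters: u = e^(σ√Δt) = e^(0.45·√0.25) = 1.2523, d = 1/u = 0.7985
Per-period rate: rΔt = 0.12·0.25 = 0.03, so R = e^0.03 = 1.0305
Risk-neutral probability p = (e^0.03 − 0.7985)/(1.2523 − 0.7985) = 0.2319/0.4538 = 0.5111
Terminal stock prices: S_u = 156.5, S_d = 99.81
Terminal payoffs (K − S): max(-6.54, 0) = 0, max(50.19, 0) = 50.19
Node 0 (S = 125): V_0 = e^(−0.03)·[0.5111·0.0000 + 0.4889·50.1855] = 23.8108

€23.81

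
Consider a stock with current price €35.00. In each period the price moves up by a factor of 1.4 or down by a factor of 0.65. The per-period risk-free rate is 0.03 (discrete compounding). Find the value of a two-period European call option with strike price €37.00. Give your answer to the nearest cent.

€7.65

Risk-neutral probability p = (1 + 0.03 − 0.65)/(1.4 − 0.65) = 0.3800/0.7500 = 0.5067
Terminal stock prices: S_uu = 68.6, S_ud = 31.85, S_dd = 14.79
Terminal payoffs (S − K): max(31.6, 0) = 31.6, max(-5.15, 0) = 0, max(-22.21, 0) = 0
Node u (S = 49): V_u = 1/1.03·[0.5067·31.6000 + 0.4933·0.0000] = 15.5443
Node d (S = 22.75): V_d = 1/1.03·[0.5067·0.0000 + 0.4933·0.0000] = 0.0000
Node 0 (S = 35): V_0 = 1/1.03·[0.5067·15.5443 + 0.4933·0.0000] = 7.6464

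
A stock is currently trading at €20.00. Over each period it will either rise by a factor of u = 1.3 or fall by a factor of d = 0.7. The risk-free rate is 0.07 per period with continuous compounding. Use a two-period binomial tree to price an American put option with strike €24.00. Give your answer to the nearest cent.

€4.72

Risk-neutral probability p = (e^0.07 − 0.7)/(1.3 − 0.7) = 0.3725/0.6000 = 0.6208
Terminal stock prices: S_uu = 33.8, S_ud = 18.2, S_dd = 9.8
Terminal payoffs (K − S): max(-9.8, 0) = 0, max(5.8, 0) = 5.8, max(14.2, 0) = 14.2
Node u (S = 26): continuation = e^(−0.07)·[0.6208·0.0000 + 0.3792·5.8000] = 2.0504; exercise value = 0.0000 ≤ continuation, so V_u = 2.0504
Node d (S = 14): continuation = e^(−0.07)·[0.6208·5.8000 + 0.3792·14.2000] = 8.3775; exercise value = 10.0000 > continuation, so V_d = 10.0000 (exercise)
Node 0 (S = 20): continuation = e^(−0.07)·[0.6208·2.0504 + 0.3792·10.0000] = 4.7221; exercise value = 4.0000 ≤ continuation, so V_0 = 4.7221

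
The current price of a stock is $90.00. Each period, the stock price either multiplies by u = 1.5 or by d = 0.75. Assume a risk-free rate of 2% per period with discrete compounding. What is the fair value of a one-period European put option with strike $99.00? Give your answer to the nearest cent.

$19.76

Risk-neutral probability p = (1 + 0.02 − 0.75)/(1.5 − 0.75) = 0.2700/0.7500 = 0.3600
Terminal stock prices: S_u = 135, S_d = 67.5
Terminal payoffs (K − S): max(-36, 0) = 0, max(31.5, 0) = 31.5
Node 0 (S = 90): V_0 = 1/1.02·[0.3600·0.0000 + 0.6400·31.5000] = 19.7647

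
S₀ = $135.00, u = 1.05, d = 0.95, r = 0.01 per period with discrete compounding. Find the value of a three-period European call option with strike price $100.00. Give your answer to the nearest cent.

Risk-neutral probability p = (1 + 0.01 − 0.95)/(1.05 − 0.95) = 0.0600/0.1000 = 0.6000
Terminal stock prices: S_uuu = 156.3, S_uud = 141.4, S_udd = 127.9, S_ddd = 115.7
Terminal payoffs (S − K): max(56.28, 0) = 56.28, max(41.4, 0) = 41.4, max(27.93, 0) = 27.93, max(15.75, 0) = 15.75
Node uu (S = 148.8): V_uu = 1/1.01·[0.6000·56.2794 + 0.4000·41.3956] = 49.8276
Node ud (S = 134.7): V_ud = 1/1.01·[0.6000·41.3956 + 0.4000·27.9294] = 35.6526
Node dd (S = 121.8): V_dd = 1/1.01·[0.6000·27.9294 + 0.4000·15.7456] = 22.8276
Node u (S = 141.8): V_u = 1/1.01·[0.6000·49.8276 + 0.4000·35.6526] = 43.7204
Node d (S = 128.2): V_d = 1/1.01·[0.6000·35.6526 + 0.4000·22.8276] = 30.2204
Node 0 (S = 135): V_0 = 1/1.01·[0.6000·43.7204 + 0.4000·30.2204] = 37.9410

$37.94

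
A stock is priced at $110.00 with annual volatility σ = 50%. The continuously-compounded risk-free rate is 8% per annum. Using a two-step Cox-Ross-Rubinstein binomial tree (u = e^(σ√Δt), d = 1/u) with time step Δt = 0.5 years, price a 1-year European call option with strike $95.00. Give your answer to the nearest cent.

CRR parameters: u = e^(σ√Δt) = e^(0.5·√0.5) = 1.4241, d = 1/u = 0.7022
Per-period rate: rΔt = 0.08·0.5 = 0.04, so R = e^0.04 = 1.0408
Risk-neutral probability p = (e^0.04 − 0.7022)/(1.4241 − 0.7022) = 0.3386/0.7219 = 0.4691
Terminal stock prices: S_uu = 223.1, S_ud = 110, S_dd = 54.24
Terminal payoffs (S − K): max(128.1, 0) = 128.1, max(15, 0) = 15, max(-40.76, 0) = 0
Node u (S = 156.7): V_u = e^(−0.04)·[0.4691·128.0926 + 0.5309·15.0000] = 65.3781
Node d (S = 77.24): V_d = e^(−0.04)·[0.4691·15.0000 + 0.5309·0.0000] = 6.7599
Node 0 (S = 110): V_0 = e^(−0.04)·[0.4691·65.3781 + 0.5309·6.7599] = 32.9117

$32.91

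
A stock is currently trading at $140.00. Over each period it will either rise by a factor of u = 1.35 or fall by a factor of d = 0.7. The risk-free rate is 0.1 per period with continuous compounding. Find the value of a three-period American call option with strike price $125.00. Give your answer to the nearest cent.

$56.81

Risk-neutral probability p = (e^0.1 − 0.7)/(1.35 − 0.7) = 0.4052/0.6500 = 0.6233
Terminal stock prices: S_uuu = 344.5, S_uud = 178.6, S_udd = 92.61, S_ddd = 48.02
Terminal payoffs (S − K): max(219.5, 0) = 219.5, max(53.61, 0) = 53.61, max(-32.39, 0) = 0, max(-76.98, 0) = 0
Node uu (S = 255.2): continuation = e^(−0.1)·[0.6233·219.4525 + 0.3767·53.6050] = 142.0453; exercise value = 130.1500 ≤ continuation, so V_uu = 142.0453
Node ud (S = 132.3): continuation = e^(−0.1)·[0.6233·53.6050 + 0.3767·0.0000] = 30.2344; exercise value = 7.3000 ≤ continuation, so V_ud = 30.2344
Node dd (S = 68.6): continuation = e^(−0.1)·[0.6233·0.0000 + 0.3767·0.0000] = 0.0000; exercise value = 0.0000 ≤ continuation, so V_dd = 0.0000
Node u (S = 189): continuation = e^(−0.1)·[0.6233·142.0453 + 0.3767·30.2344] = 90.4209; exercise value = 64.0000 ≤ continuation, so V_u = 90.4209
Node d (S = 98): continuation = e^(−0.1)·[0.6233·30.2344 + 0.3767·0.0000] = 17.0528; exercise value = 0.0000 ≤ continuation, so V_d = 17.0528
Node 0 (S = 140): continuation = e^(−0.1)·[0.6233·90.4209 + 0.3767·17.0528] = 56.8112; exercise value = 15.0000 ≤ continuation, so V_0 = 56.8112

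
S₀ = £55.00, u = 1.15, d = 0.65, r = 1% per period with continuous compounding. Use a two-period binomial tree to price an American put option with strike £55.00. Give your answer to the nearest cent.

Risk-neutral probability p = (e^0.01 − 0.65)/(1.15 − 0.65) = 0.3601/0.5000 = 0.7201
Terminal stock prices: S_uu = 72.74, S_ud = 41.11, S_dd = 23.24
Terminal payoffs (K − S): max(-17.74, 0) = 0, max(13.89, 0) = 13.89, max(31.76, 0) = 31.76
Node u (S = 63.25): continuation = e^(−0.01)·[0.7201·0.0000 + 0.2799·13.8875] = 3.8484; exercise value = 0.0000 ≤ continuation, so V_u = 3.8484
Node d (S = 35.75): continuation = e^(−0.01)·[0.7201·13.8875 + 0.2799·31.7625] = 18.7027; exercise value = 19.2500 > continuation, so V_d = 19.2500 (exercise)
Node 0 (S = 55): continuation = e^(−0.01)·[0.7201·3.8484 + 0.2799·19.2500] = 8.0781; exercise value = 0.0000 ≤ continuation, so V_0 = 8.0781

£8.08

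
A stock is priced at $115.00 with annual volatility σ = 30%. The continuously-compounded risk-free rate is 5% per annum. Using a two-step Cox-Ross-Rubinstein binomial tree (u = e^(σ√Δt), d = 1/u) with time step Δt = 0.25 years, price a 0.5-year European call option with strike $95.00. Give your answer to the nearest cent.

CRR parameters: u = e^(σ√Δt) = e^(0.3·√0.25) = 1.1618, d = 1/u = 0.8607
Per-period rate: rΔt = 0.05·0.25 = 0.0125, so R = e^0.0125 = 1.0126
Risk-neutral probability p = (e^0.0125 − 0.8607)/(1.1618 − 0.8607) = 0.1519/0.3011 = 0.5043
Terminal stock prices: S_uu = 155.2, S_ud = 115, S_dd = 85.19
Terminal payoffs (S − K): max(60.23, 0) = 60.23, max(20, 0) = 20, max(-9.806, 0) = 0
Node u (S = 133.6): V_u = e^(−0.0125)·[0.5043·60.2338 + 0.4957·20.0000] = 39.7910
Node d (S = 98.98): V_d = e^(−0.0125)·[0.5043·20.0000 + 0.4957·0.0000] = 9.9615
Node 0 (S = 115): V_0 = e^(−0.0125)·[0.5043·39.7910 + 0.4957·9.9615] = 24.6952

$24.70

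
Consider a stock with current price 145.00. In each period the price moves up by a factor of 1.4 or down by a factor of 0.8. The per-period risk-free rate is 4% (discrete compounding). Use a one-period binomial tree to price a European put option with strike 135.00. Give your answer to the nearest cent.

Risk-neutral probability p = (1 + 0.04 − 0.8)/(1.4 − 0.8) = 0.2400/0.6000 = 0.4000
Terminal stock prices: S_u = 203, S_d = 116
Terminal payoffs (K − S): max(-68, 0) = 0, max(19, 0) = 19
Node 0 (S = 145): V_0 = 1/1.04·[0.4000·0.0000 + 0.6000·19.0000] = 10.9615

10.96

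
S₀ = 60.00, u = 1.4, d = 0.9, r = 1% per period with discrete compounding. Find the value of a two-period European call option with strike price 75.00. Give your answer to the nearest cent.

2.22

Risk-neutral probability p = (1 + 0.01 − 0.9)/(1.4 − 0.9) = 0.1100/0.5000 = 0.2200
Terminal stock prices: S_uu = 117.6, S_ud = 75.6, S_dd = 48.6
Terminal payoffs (S − K): max(42.6, 0) = 42.6, max(0.6, 0) = 0.6, max(-26.4, 0) = 0
Node u (S = 84): V_u = 1/1.01·[0.2200·42.6000 + 0.7800·0.6000] = 9.7426
Node d (S = 54): V_d = 1/1.01·[0.2200·0.6000 + 0.7800·0.0000] = 0.1307
Node 0 (S = 60): V_0 = 1/1.01·[0.2200·9.7426 + 0.7800·0.1307] = 2.2231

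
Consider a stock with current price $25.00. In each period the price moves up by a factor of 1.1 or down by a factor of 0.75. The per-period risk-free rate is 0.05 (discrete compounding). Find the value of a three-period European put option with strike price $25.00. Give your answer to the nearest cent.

Risk-neutral probability p = (1 + 0.05 − 0.75)/(1.1 − 0.75) = 0.3000/0.3500 = 0.8571
Terminal stock prices: S_uuu = 33.28, S_uud = 22.69, S_udd = 15.47, S_ddd = 10.55
Terminal payoffs (K − S): max(-8.275, 0) = 0, max(2.312, 0) = 2.312, max(9.531, 0) = 9.531, max(14.45, 0) = 14.45
Node uu (S = 30.25): V_uu = 1/1.05·[0.8571·0.0000 + 0.1429·2.3125] = 0.3146
Node ud (S = 20.63): V_ud = 1/1.05·[0.8571·2.3125 + 0.1429·9.5312] = 3.1845
Node dd (S = 14.06): V_dd = 1/1.05·[0.8571·9.5312 + 0.1429·14.4531] = 9.7470
Node u (S = 27.5): V_u = 1/1.05·[0.8571·0.3146 + 0.1429·3.1845] = 0.6901
Node d (S = 18.75): V_d = 1/1.05·[0.8571·3.1845 + 0.1429·9.7470] = 3.9257
Node 0 (S = 25): V_0 = 1/1.05·[0.8571·0.6901 + 0.1429·3.9257] = 1.0975

$1.10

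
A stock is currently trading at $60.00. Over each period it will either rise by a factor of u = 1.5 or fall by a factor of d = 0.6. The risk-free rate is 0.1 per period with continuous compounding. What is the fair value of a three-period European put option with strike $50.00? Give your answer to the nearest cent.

Risk-neutral probability p = (e^0.1 − 0.6)/(1.5 − 0.6) = 0.5052/0.9000 = 0.5613
Terminal stock prices: S_uuu = 202.5, S_uud = 81, S_udd = 32.4, S_ddd = 12.96
Terminal payoffs (K − S): max(-152.5, 0) = 0, max(-31, 0) = 0, max(17.6, 0) = 17.6, max(37.04, 0) = 37.04
Node uu (S = 135): V_uu = e^(−0.1)·[0.5613·0.0000 + 0.4387·0.0000] = 0.0000
Node ud (S = 54): V_ud = e^(−0.1)·[0.5613·0.0000 + 0.4387·17.6000] = 6.9863
Node dd (S = 21.6): V_dd = e^(−0.1)·[0.5613·17.6000 + 0.4387·37.0400] = 23.6419
Node u (S = 90): V_u = e^(−0.1)·[0.5613·0.0000 + 0.4387·6.9863] = 2.7732
Node d (S = 36): V_d = e^(−0.1)·[0.5613·6.9863 + 0.4387·23.6419] = 12.9329
Node 0 (S = 60): V_0 = e^(−0.1)·[0.5613·2.7732 + 0.4387·12.9329] = 6.5422

$6.54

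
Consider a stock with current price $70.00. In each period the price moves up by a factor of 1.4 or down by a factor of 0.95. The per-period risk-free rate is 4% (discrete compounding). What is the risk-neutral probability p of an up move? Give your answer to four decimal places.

p = 0.2000

Risk-neutral probability p = (1 + 0.04 − 0.95)/(1.4 − 0.95) = 0.0900/0.4500 = 0.2000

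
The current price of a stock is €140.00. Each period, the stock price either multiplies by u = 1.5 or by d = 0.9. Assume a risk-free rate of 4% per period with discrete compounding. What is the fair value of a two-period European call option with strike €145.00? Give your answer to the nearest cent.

Risk-neutral probability p = (1 + 0.04 − 0.9)/(1.5 − 0.9) = 0.1400/0.6000 = 0.2333
Terminal stock prices: S_uu = 315, S_ud = 189, S_dd = 113.4
Terminal payoffs (S − K): max(170, 0) = 170, max(44, 0) = 44, max(-31.6, 0) = 0
Node u (S = 210): V_u = 1/1.04·[0.2333·170.0000 + 0.7667·44.0000] = 70.5769
Node d (S = 126): V_d = 1/1.04·[0.2333·44.0000 + 0.7667·0.0000] = 9.8718
Node 0 (S = 140): V_0 = 1/1.04·[0.2333·70.5769 + 0.7667·9.8718] = 23.1119

€23.11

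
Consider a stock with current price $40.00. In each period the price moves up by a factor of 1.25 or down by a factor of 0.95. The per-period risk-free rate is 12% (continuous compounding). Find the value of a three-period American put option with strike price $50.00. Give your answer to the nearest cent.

Risk-neutral probability p = (e^0.12 − 0.95)/(1.25 − 0.95) = 0.1775/0.3000 = 0.5917
Terminal stock prices: S_uuu = 78.12, S_uud = 59.38, S_udd = 45.12, S_ddd = 34.29
Terminal payoffs (K − S): max(-28.12, 0) = 0, max(-9.375, 0) = 0, max(4.875, 0) = 4.875, max(15.71, 0) = 15.71
Node uu (S = 62.5): continuation = e^(−0.12)·[0.5917·0.0000 + 0.4083·0.0000] = 0.0000; exercise value = 0.0000 ≤ continuation, so V_uu = 0.0000
Node ud (S = 47.5): continuation = e^(−0.12)·[0.5917·0.0000 + 0.4083·4.8750] = 1.7656; exercise value = 2.5000 > continuation, so V_ud = 2.5000 (exercise)
Node dd (S = 36.1): continuation = e^(−0.12)·[0.5917·4.8750 + 0.4083·15.7050] = 8.2460; exercise value = 13.9000 > continuation, so V_dd = 13.9000 (exercise)
Node u (S = 50): continuation = e^(−0.12)·[0.5917·0.0000 + 0.4083·2.5000] = 0.9054; exercise value = 0.0000 ≤ continuation, so V_u = 0.9054
Node d (S = 38): continuation = e^(−0.12)·[0.5917·2.5000 + 0.4083·13.9000] = 6.3460; exercise value = 12.0000 > continuation, so V_d = 12.0000 (exercise)
Node 0 (S = 40): continuation = e^(−0.12)·[0.5917·0.9054 + 0.4083·12.0000] = 4.8211; exercise value = 10.0000 > continuation, so V_0 = 10.0000 (exercise)

$10.00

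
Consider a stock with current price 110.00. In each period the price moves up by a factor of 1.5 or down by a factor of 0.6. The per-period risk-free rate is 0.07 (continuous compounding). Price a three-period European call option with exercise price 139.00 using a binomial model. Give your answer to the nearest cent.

30.27

Risk-neutral probability p = (e^0.07 − 0.6)/(1.5 − 0.6) = 0.4725/0.9000 = 0.5250
Terminal stock prices: S_uuu = 371.2, S_uud = 148.5, S_udd = 59.4, S_ddd = 23.76
Terminal payoffs (S − K): max(232.2, 0) = 232.2, max(9.5, 0) = 9.5, max(-79.6, 0) = 0, max(-115.2, 0) = 0
Node uu (S = 247.5): V_uu = e^(−0.07)·[0.5250·232.2500 + 0.4750·9.5000] = 117.8973
Node ud (S = 99): V_ud = e^(−0.07)·[0.5250·9.5000 + 0.4750·0.0000] = 4.6504
Node dd (S = 39.6): V_dd = e^(−0.07)·[0.5250·0.0000 + 0.4750·0.0000] = 0.0000
Node u (S = 165): V_u = e^(−0.07)·[0.5250·117.8973 + 0.4750·4.6504] = 59.7721
Node d (S = 66): V_d = e^(−0.07)·[0.5250·4.6504 + 0.4750·0.0000] = 2.2764
Node 0 (S = 110): V_0 = e^(−0.07)·[0.5250·59.7721 + 0.4750·2.2764] = 30.2675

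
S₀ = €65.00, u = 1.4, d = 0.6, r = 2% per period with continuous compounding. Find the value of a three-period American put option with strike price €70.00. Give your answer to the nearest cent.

€18.58

Risk-neutral probability p = (e^0.02 − 0.6)/(1.4 − 0.6) = 0.4202/0.8000 = 0.5253
Terminal stock prices: S_uuu = 178.4, S_uud = 76.44, S_udd = 32.76, S_ddd = 14.04
Terminal payoffs (K − S): max(-108.4, 0) = 0, max(-6.44, 0) = 0, max(37.24, 0) = 37.24, max(55.96, 0) = 55.96
Node uu (S = 127.4): continuation = e^(−0.02)·[0.5253·0.0000 + 0.4747·0.0000] = 0.0000; exercise value = 0.0000 ≤ continuation, so V_uu = 0.0000
Node ud (S = 54.6): continuation = e^(−0.02)·[0.5253·0.0000 + 0.4747·37.2400] = 17.3295; exercise value = 15.4000 ≤ continuation, so V_ud = 17.3295
Node dd (S = 23.4): continuation = e^(−0.02)·[0.5253·37.2400 + 0.4747·55.9600] = 45.2139; exercise value = 46.6000 > continuation, so V_dd = 46.6000 (exercise)
Node u (S = 91): continuation = e^(−0.02)·[0.5253·0.0000 + 0.4747·17.3295] = 8.0643; exercise value = 0.0000 ≤ continuation, so V_u = 8.0643
Node d (S = 39): continuation = e^(−0.02)·[0.5253·17.3295 + 0.4747·46.6000] = 30.6073; exercise value = 31.0000 > continuation, so V_d = 31.0000 (exercise)
Node 0 (S = 65): continuation = e^(−0.02)·[0.5253·8.0643 + 0.4747·31.0000] = 18.5777; exercise value = 5.0000 ≤ continuation, so V_0 = 18.5777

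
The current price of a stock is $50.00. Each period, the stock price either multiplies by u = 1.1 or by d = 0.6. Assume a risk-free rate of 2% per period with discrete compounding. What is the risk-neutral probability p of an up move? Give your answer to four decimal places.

p = 0.8400

Risk-neutral probability p = (1 + 0.02 − 0.6)/(1.1 − 0.6) = 0.4200/0.5000 = 0.8400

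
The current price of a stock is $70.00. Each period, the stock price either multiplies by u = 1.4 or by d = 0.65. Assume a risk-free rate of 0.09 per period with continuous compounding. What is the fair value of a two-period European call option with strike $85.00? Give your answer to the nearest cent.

$15.29

Risk-neutral probability p = (e^0.09 − 0.65)/(1.4 − 0.65) = 0.4442/0.7500 = 0.5922
Terminal stock prices: S_uu = 137.2, S_ud = 63.7, S_dd = 29.58
Terminal payoffs (S − K): max(52.2, 0) = 52.2, max(-21.3, 0) = 0, max(-55.42, 0) = 0
Node u (S = 98): V_u = e^(−0.09)·[0.5922·52.2000 + 0.4078·0.0000] = 28.2538
Node d (S = 45.5): V_d = e^(−0.09)·[0.5922·0.0000 + 0.4078·0.0000] = 0.0000
Node 0 (S = 70): V_0 = e^(−0.09)·[0.5922·28.2538 + 0.4078·0.0000] = 15.2926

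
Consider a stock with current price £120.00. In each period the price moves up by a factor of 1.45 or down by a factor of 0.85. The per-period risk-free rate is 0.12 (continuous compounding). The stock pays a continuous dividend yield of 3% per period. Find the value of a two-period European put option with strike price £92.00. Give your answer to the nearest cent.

£1.47

Per-period risk-free factor R = e^0.12 = 1.1275; dividend-adjusted growth = e^(0.12−0.03) = 1.0942.
Risk-neutral probability p = (1.0942 − 0.85)/(1.45 − 0.85) = 0.2442/0.6000 = 0.4070
Terminal stock prices: S_uu = 252.3, S_ud = 147.9, S_dd = 86.7
Terminal payoffs (K − S): max(-160.3, 0) = 0, max(-55.9, 0) = 0, max(5.3, 0) = 5.3
Node u (S = 174): V_u = e^(−0.12)·[0.4070·0.0000 + 0.5930·0.0000] = 0.0000
Node d (S = 102): V_d = e^(−0.12)·[0.4070·0.0000 + 0.5930·5.3000] = 2.7877
Node 0 (S = 120): V_0 = e^(−0.12)·[0.4070·0.0000 + 0.5930·2.7877] = 1.4663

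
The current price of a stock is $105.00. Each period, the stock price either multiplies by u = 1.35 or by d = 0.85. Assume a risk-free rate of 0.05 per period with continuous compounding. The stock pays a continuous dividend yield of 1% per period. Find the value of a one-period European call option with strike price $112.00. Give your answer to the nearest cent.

$10.80

Per-period risk-free factor R = e^0.05 = 1.0513; dividend-adjusted growth = e^(0.05−0.01) = 1.0408.
Risk-neutral probability p = (1.0408 − 0.85)/(1.35 − 0.85) = 0.1908/0.5000 = 0.3816
Terminal stock prices: S_u = 141.8, S_d = 89.25
Terminal payoffs (S − K): max(29.75, 0) = 29.75, max(-22.75, 0) = 0
Node 0 (S = 105): V_0 = e^(−0.05)·[0.3816·29.7500 + 0.6184·0.0000] = 10.7995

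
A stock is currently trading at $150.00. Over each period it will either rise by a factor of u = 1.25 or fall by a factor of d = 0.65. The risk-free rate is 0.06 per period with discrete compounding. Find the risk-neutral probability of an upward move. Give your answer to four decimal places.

Risk-neutral probability p = (1 + 0.06 − 0.65)/(1.25 − 0.65) = 0.4100/0.6000 = 0.6833

p = 0.6833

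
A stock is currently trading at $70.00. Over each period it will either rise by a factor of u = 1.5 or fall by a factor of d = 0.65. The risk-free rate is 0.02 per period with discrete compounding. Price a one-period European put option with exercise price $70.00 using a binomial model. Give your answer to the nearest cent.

Risk-neutral probability p = (1 + 0.02 − 0.65)/(1.5 − 0.65) = 0.3700/0.8500 = 0.4353
Terminal stock prices: S_u = 105, S_d = 45.5
Terminal payoffs (K − S): max(-35, 0) = 0, max(24.5, 0) = 24.5
Node 0 (S = 70): V_0 = 1/1.02·[0.4353·0.0000 + 0.5647·24.5000] = 13.5640

$13.56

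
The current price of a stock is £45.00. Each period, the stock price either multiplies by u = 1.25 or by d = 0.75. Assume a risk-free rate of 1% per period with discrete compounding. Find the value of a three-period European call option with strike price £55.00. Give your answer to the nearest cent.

Risk-neutral probability p = (1 + 0.01 − 0.75)/(1.25 − 0.75) = 0.2600/0.5000 = 0.5200
Terminal stock prices: S_uuu = 87.89, S_uud = 52.73, S_udd = 31.64, S_ddd = 18.98
Terminal payoffs (S − K): max(32.89, 0) = 32.89, max(-2.266, 0) = 0, max(-23.36, 0) = 0, max(-36.02, 0) = 0
Node uu (S = 70.31): V_uu = 1/1.01·[0.5200·32.8906 + 0.4800·0.0000] = 16.9338
Node ud (S = 42.19): V_ud = 1/1.01·[0.5200·0.0000 + 0.4800·0.0000] = 0.0000
Node dd (S = 25.31): V_dd = 1/1.01·[0.5200·0.0000 + 0.4800·0.0000] = 0.0000
Node u (S = 56.25): V_u = 1/1.01·[0.5200·16.9338 + 0.4800·0.0000] = 8.7184
Node d (S = 33.75): V_d = 1/1.01·[0.5200·0.0000 + 0.4800·0.0000] = 0.0000
Node 0 (S = 45): V_0 = 1/1.01·[0.5200·8.7184 + 0.4800·0.0000] = 4.4887

£4.49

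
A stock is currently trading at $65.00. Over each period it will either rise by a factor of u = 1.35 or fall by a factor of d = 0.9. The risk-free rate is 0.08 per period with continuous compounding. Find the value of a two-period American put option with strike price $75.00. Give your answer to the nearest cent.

Risk-neutral probability p = (e^0.08 − 0.9)/(1.35 − 0.9) = 0.1833/0.4500 = 0.4073
Terminal stock prices: S_uu = 118.5, S_ud = 78.98, S_dd = 52.65
Terminal payoffs (K − S): max(-43.46, 0) = 0, max(-3.975, 0) = 0, max(22.35, 0) = 22.35
Node u (S = 87.75): continuation = e^(−0.08)·[0.4073·0.0000 + 0.5927·0.0000] = 0.0000; exercise value = 0.0000 ≤ continuation, so V_u = 0.0000
Node d (S = 58.5): continuation = e^(−0.08)·[0.4073·0.0000 + 0.5927·22.3500] = 12.2283; exercise value = 16.5000 > continuation, so V_d = 16.5000 (exercise)
Node 0 (S = 65): continuation = e^(−0.08)·[0.4073·0.0000 + 0.5927·16.5000] = 9.0276; exercise value = 10.0000 > continuation, so V_0 = 10.0000 (exercise)

$10.00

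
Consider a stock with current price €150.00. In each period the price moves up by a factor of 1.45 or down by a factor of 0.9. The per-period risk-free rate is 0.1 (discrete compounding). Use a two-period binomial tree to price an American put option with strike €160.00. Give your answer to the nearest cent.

Risk-neutral probability p = (1 + 0.1 − 0.9)/(1.45 − 0.9) = 0.2000/0.5500 = 0.3636
Terminal stock prices: S_uu = 315.4, S_ud = 195.8, S_dd = 121.5
Terminal payoffs (K − S): max(-155.4, 0) = 0, max(-35.75, 0) = 0, max(38.5, 0) = 38.5
Node u (S = 217.5): continuation = 1/1.1·[0.3636·0.0000 + 0.6364·0.0000] = 0.0000; exercise value = 0.0000 ≤ continuation, so V_u = 0.0000
Node d (S = 135): continuation = 1/1.1·[0.3636·0.0000 + 0.6364·38.5000] = 22.2727; exercise value = 25.0000 > continuation, so V_d = 25.0000 (exercise)
Node 0 (S = 150): continuation = 1/1.1·[0.3636·0.0000 + 0.6364·25.0000] = 14.4628; exercise value = 10.0000 ≤ continuation, so V_0 = 14.4628

€14.46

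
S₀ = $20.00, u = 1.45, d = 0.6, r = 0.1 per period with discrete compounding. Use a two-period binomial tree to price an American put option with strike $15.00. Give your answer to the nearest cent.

$1.12

Risk-neutral probability p = (1 + 0.1 − 0.6)/(1.45 − 0.6) = 0.5000/0.8500 = 0.5882
Terminal stock prices: S_uu = 42.05, S_ud = 17.4, S_dd = 7.2
Terminal payoffs (K − S): max(-27.05, 0) = 0, max(-2.4, 0) = 0, max(7.8, 0) = 7.8
Node u (S = 29): continuation = 1/1.1·[0.5882·0.0000 + 0.4118·0.0000] = 0.0000; exercise value = 0.0000 ≤ continuation, so V_u = 0.0000
Node d (S = 12): continuation = 1/1.1·[0.5882·0.0000 + 0.4118·7.8000] = 2.9198; exercise value = 3.0000 > continuation, so V_d = 3.0000 (exercise)
Node 0 (S = 20): continuation = 1/1.1·[0.5882·0.0000 + 0.4118·3.0000] = 1.1230; exercise value = 0.0000 ≤ continuation, so V_0 = 1.1230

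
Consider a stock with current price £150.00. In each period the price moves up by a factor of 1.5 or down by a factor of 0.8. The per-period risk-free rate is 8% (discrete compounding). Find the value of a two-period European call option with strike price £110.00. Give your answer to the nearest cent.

£60.01

Risk-neutral probability p = (1 + 0.08 − 0.8)/(1.5 − 0.8) = 0.2800/0.7000 = 0.4000
Terminal stock prices: S_uu = 337.5, S_ud = 180, S_dd = 96
Terminal payoffs (S − K): max(227.5, 0) = 227.5, max(70, 0) = 70, max(-14, 0) = 0
Node u (S = 225): V_u = 1/1.08·[0.4000·227.5000 + 0.6000·70.0000] = 123.1481
Node d (S = 120): V_d = 1/1.08·[0.4000·70.0000 + 0.6000·0.0000] = 25.9259
Node 0 (S = 150): V_0 = 1/1.08·[0.4000·123.1481 + 0.6000·25.9259] = 60.0137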